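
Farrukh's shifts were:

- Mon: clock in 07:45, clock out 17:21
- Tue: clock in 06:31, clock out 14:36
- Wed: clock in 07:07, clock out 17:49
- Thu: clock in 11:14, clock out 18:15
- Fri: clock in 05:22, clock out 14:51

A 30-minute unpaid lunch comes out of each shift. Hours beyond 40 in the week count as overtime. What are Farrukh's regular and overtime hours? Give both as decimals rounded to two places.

Mon: 07:45–17:21 = 9 h 36 min; less 30 min break → 9 h 6 min
Tue: 06:31–14:36 = 8 h 5 min; less 30 min break → 7 h 35 min
Wed: 07:07–17:49 = 10 h 42 min; less 30 min break → 10 h 12 min
Thu: 11:14–18:15 = 7 h 1 min; less 30 min break → 6 h 31 min
Fri: 05:22–14:51 = 9 h 29 min; less 30 min break → 8 h 59 min
Total worked: 42 h 23 min = 42.38 h.
Threshold 40 h → overtime 2 h 23 min, regular 40 h 0 min.

Regular 40.00 hours, overtime 2.38 hours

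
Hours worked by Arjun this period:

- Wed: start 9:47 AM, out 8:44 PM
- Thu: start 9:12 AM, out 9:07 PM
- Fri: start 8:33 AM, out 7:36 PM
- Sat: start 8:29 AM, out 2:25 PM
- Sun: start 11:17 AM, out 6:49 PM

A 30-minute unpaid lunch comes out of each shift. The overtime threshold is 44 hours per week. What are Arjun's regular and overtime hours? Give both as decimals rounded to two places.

Regular 44.00 hours, overtime 0.88 hours

Wed: 9:47 AM–8:44 PM = 10 h 57 min; less 30 min break → 10 h 27 min
Thu: 9:12 AM–9:07 PM = 11 h 55 min; less 30 min break → 11 h 25 min
Fri: 8:33 AM–7:36 PM = 11 h 3 min; less 30 min break → 10 h 33 min
Sat: 8:29 AM–2:25 PM = 5 h 56 min; less 30 min break → 5 h 26 min
Sun: 11:17 AM–6:49 PM = 7 h 32 min; less 30 min break → 7 h 2 min
Total worked: 44 h 53 min = 44.88 h.
Threshold 44 h → overtime 0 h 53 min, regular 44 h 0 min.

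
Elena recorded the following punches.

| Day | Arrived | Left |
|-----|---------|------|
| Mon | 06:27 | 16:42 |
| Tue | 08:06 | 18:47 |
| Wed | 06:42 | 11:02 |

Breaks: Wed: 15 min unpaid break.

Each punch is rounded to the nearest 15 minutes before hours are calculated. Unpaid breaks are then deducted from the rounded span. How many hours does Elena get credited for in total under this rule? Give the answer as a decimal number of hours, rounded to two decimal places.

25.00 hours

Mon: in 06:27→06:30, out 16:42→16:45; 10 h 15 min
Tue: in 08:06→08:00, out 18:47→18:45; 10 h 45 min
Wed: in 06:42→06:45, out 11:02→11:00; 4 h 15 min − 15 min = 4 h 0 min
Total credited: 25 h 0 min.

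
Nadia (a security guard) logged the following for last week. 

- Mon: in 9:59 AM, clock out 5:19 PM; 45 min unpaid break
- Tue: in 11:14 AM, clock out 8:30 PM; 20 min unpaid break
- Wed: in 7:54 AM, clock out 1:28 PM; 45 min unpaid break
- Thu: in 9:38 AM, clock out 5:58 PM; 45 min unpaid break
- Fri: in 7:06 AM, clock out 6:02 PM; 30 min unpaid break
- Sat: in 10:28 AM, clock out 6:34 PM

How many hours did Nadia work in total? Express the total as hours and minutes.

46 h 27 min

Mon: 9:59 AM–5:19 PM = 7 h 20 min; less 45 min break → 6 h 35 min
Tue: 11:14 AM–8:30 PM = 9 h 16 min; less 20 min break → 8 h 56 min
Wed: 7:54 AM–1:28 PM = 5 h 34 min; less 45 min break → 4 h 49 min
Thu: 9:38 AM–5:58 PM = 8 h 20 min; less 45 min break → 7 h 35 min
Fri: 7:06 AM–6:02 PM = 10 h 56 min; less 30 min break → 10 h 26 min
Sat: 10:28 AM–6:34 PM = 8 h 6 min
Total: 6 h 35 min + 8 h 56 min + 4 h 49 min + 7 h 35 min + 10 h 26 min + 8 h 6 min = 46 h 27 min.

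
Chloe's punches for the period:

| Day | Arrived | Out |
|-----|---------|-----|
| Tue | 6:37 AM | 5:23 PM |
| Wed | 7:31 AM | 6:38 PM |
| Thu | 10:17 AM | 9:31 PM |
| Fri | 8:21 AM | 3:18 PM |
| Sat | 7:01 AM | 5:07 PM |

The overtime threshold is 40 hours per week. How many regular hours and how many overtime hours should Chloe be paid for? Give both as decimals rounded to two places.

Tue: 6:37 AM–5:23 PM = 10 h 46 min
Wed: 7:31 AM–6:38 PM = 11 h 7 min
Thu: 10:17 AM–9:31 PM = 11 h 14 min
Fri: 8:21 AM–3:18 PM = 6 h 57 min
Sat: 7:01 AM–5:07 PM = 10 h 6 min
Total worked: 50 h 10 min = 50.17 h.
Threshold 40 h → overtime 10 h 10 min, regular 40 h 0 min.

Regular 40.00 hours, overtime 10.17 hours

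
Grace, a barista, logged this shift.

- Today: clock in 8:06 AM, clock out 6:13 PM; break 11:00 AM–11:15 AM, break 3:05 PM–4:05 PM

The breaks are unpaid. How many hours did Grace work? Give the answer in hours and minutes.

Today: 8:06 AM–6:13 PM = 10 h 7 min; less 75 min break → 8 h 52 min

8 h 52 min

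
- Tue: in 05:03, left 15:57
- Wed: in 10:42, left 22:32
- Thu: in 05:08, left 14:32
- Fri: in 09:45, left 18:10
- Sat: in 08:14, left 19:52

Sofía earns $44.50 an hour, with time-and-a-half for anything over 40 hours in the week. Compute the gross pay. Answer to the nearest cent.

Tue: 05:03–15:57 = 10 h 54 min
Wed: 10:42–22:32 = 11 h 50 min
Thu: 05:08–14:32 = 9 h 24 min
Fri: 09:45–18:10 = 8 h 25 min
Sat: 08:14–19:52 = 11 h 38 min
Total worked: 52 h 11 min = 3131 min.
Regular 40 h 0 min = 2400 min at $44.50/h; overtime 12 h 11 min = 731 min at $66.75/h.
Pay = (2400 × $44.50 + 731 × $66.75) ÷ 60 = $2593.24.

$2593.24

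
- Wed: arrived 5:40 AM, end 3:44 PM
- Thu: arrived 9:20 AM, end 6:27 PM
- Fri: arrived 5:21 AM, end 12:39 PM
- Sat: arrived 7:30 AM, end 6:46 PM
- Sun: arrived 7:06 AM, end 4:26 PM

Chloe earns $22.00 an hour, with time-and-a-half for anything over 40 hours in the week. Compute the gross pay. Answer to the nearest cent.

$1113.75

Wed: 5:40 AM–3:44 PM = 10 h 4 min
Thu: 9:20 AM–6:27 PM = 9 h 7 min
Fri: 5:21 AM–12:39 PM = 7 h 18 min
Sat: 7:30 AM–6:46 PM = 11 h 16 min
Sun: 7:06 AM–4:26 PM = 9 h 20 min
Total worked: 47 h 5 min = 2825 min.
Regular 40 h 0 min = 2400 min at $22.00/h; overtime 7 h 5 min = 425 min at $33.00/h.
Pay = (2400 × $22.00 + 425 × $33.00) ÷ 60 = $1113.75.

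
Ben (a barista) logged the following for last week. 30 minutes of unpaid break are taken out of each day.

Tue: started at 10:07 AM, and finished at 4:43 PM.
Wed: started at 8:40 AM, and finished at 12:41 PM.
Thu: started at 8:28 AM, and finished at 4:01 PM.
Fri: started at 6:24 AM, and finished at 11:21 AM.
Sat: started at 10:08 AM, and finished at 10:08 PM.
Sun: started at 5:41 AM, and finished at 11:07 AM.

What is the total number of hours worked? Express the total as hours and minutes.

37 h 33 min

Tue: 10:07 AM–4:43 PM = 6 h 36 min; less 30 min break → 6 h 6 min
Wed: 8:40 AM–12:41 PM = 4 h 1 min; less 30 min break → 3 h 31 min
Thu: 8:28 AM–4:01 PM = 7 h 33 min; less 30 min break → 7 h 3 min
Fri: 6:24 AM–11:21 AM = 4 h 57 min; less 30 min break → 4 h 27 min
Sat: 10:08 AM–10:08 PM = 12 h 0 min; less 30 min break → 11 h 30 min
Sun: 5:41 AM–11:07 AM = 5 h 26 min; less 30 min break → 4 h 56 min
Total: 6 h 6 min + 3 h 31 min + 7 h 3 min + 4 h 27 min + 11 h 30 min + 4 h 56 min = 37 h 33 min.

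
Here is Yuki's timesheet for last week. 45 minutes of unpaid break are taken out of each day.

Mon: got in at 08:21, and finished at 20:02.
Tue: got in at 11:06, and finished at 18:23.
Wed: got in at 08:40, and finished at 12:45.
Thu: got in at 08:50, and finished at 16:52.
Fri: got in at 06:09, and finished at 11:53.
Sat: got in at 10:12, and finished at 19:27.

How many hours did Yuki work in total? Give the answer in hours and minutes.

Mon: 08:21–20:02 = 11 h 41 min; less 45 min break → 10 h 56 min
Tue: 11:06–18:23 = 7 h 17 min; less 45 min break → 6 h 32 min
Wed: 08:40–12:45 = 4 h 5 min; less 45 min break → 3 h 20 min
Thu: 08:50–16:52 = 8 h 2 min; less 45 min break → 7 h 17 min
Fri: 06:09–11:53 = 5 h 44 min; less 45 min break → 4 h 59 min
Sat: 10:12–19:27 = 9 h 15 min; less 45 min break → 8 h 30 min
Total: 10 h 56 min + 6 h 32 min + 3 h 20 min + 7 h 17 min + 4 h 59 min + 8 h 30 min = 41 h 34 min.

41 h 34 min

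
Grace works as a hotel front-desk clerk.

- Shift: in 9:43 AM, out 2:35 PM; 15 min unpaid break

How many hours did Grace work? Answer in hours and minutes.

4 h 37 min

Shift: 9:43 AM–2:35 PM = 4 h 52 min; less 15 min break → 4 h 37 min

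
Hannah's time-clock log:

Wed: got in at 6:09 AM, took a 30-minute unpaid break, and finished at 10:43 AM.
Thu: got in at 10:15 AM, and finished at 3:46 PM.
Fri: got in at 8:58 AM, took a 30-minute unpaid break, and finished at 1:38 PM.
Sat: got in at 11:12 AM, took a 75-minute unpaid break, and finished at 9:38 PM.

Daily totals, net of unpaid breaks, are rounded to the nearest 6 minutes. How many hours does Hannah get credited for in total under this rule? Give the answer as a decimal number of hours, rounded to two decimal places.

Wed: 6:09 AM–10:43 AM = 4 h 34 min − 30 min = 4 h 4 min → rounds to 4 h 6 min
Thu: 10:15 AM–3:46 PM = 5 h 31 min → rounds to 5 h 30 min
Fri: 8:58 AM–1:38 PM = 4 h 40 min − 30 min = 4 h 10 min → rounds to 4 h 12 min
Sat: 11:12 AM–9:38 PM = 10 h 26 min − 75 min = 9 h 11 min → rounds to 9 h 12 min
Total credited: 23 h 0 min.

23.00 hours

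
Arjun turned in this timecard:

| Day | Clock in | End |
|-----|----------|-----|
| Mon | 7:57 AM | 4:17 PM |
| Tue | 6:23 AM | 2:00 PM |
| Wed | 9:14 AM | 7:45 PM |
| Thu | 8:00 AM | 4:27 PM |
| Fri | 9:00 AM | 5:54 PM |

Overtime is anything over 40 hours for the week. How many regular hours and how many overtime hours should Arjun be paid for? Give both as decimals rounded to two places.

Regular 40.00 hours, overtime 3.82 hours

Mon: 7:57 AM–4:17 PM = 8 h 20 min
Tue: 6:23 AM–2:00 PM = 7 h 37 min
Wed: 9:14 AM–7:45 PM = 10 h 31 min
Thu: 8:00 AM–4:27 PM = 8 h 27 min
Fri: 9:00 AM–5:54 PM = 8 h 54 min
Total worked: 43 h 49 min = 43.82 h.
Threshold 40 h → overtime 3 h 49 min, regular 40 h 0 min.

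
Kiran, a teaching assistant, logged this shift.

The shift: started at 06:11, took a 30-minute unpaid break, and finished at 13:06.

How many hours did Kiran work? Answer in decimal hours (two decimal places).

6.42 hours

The shift: 06:11–13:06 = 6 h 55 min; less 30 min break → 6 h 25 min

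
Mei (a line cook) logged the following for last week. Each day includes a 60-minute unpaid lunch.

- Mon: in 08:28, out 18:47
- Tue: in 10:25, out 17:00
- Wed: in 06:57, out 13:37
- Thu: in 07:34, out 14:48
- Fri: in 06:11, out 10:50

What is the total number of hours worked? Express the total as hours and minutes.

30 h 27 min

Mon: 08:28–18:47 = 10 h 19 min; less 60 min break → 9 h 19 min
Tue: 10:25–17:00 = 6 h 35 min; less 60 min break → 5 h 35 min
Wed: 06:57–13:37 = 6 h 40 min; less 60 min break → 5 h 40 min
Thu: 07:34–14:48 = 7 h 14 min; less 60 min break → 6 h 14 min
Fri: 06:11–10:50 = 4 h 39 min; less 60 min break → 3 h 39 min
Total: 9 h 19 min + 5 h 35 min + 5 h 40 min + 6 h 14 min + 3 h 39 min = 30 h 27 min.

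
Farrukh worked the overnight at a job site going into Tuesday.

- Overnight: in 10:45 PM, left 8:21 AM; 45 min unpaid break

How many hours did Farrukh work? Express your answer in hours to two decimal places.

Overnight: 10:45 PM → midnight = 1 h 15 min; midnight → 8:21 AM = 8 h 21 min; span 9 h 36 min; less 45 min break → 8 h 51 min

8.85 hours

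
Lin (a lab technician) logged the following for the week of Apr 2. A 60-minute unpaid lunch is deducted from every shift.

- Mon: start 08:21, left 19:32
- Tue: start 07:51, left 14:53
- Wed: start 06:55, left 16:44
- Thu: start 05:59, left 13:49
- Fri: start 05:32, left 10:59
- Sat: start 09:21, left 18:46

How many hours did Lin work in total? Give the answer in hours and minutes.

Mon: 08:21–19:32 = 11 h 11 min; less 60 min break → 10 h 11 min
Tue: 07:51–14:53 = 7 h 2 min; less 60 min break → 6 h 2 min
Wed: 06:55–16:44 = 9 h 49 min; less 60 min break → 8 h 49 min
Thu: 05:59–13:49 = 7 h 50 min; less 60 min break → 6 h 50 min
Fri: 05:32–10:59 = 5 h 27 min; less 60 min break → 4 h 27 min
Sat: 09:21–18:46 = 9 h 25 min; less 60 min break → 8 h 25 min
Total: 10 h 11 min + 6 h 2 min + 8 h 49 min + 6 h 50 min + 4 h 27 min + 8 h 25 min = 44 h 44 min.

44 h 44 min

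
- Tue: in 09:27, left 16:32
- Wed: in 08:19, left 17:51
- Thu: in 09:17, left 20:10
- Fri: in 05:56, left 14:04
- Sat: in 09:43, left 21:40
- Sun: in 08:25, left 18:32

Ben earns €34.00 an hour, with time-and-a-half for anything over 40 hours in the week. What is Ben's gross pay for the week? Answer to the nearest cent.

€2262.70

Tue: 09:27–16:32 = 7 h 5 min
Wed: 08:19–17:51 = 9 h 32 min
Thu: 09:17–20:10 = 10 h 53 min
Fri: 05:56–14:04 = 8 h 8 min
Sat: 09:43–21:40 = 11 h 57 min
Sun: 08:25–18:32 = 10 h 7 min
Total worked: 57 h 42 min = 3462 min.
Regular 40 h 0 min = 2400 min at €34.00/h; overtime 17 h 42 min = 1062 min at €51.00/h.
Pay = (2400 × €34.00 + 1062 × €51.00) ÷ 60 = €2262.70.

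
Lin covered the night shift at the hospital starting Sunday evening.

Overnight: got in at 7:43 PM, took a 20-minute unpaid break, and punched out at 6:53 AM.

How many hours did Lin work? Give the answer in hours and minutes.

Overnight: 7:43 PM → midnight = 4 h 17 min; midnight → 6:53 AM = 6 h 53 min; span 11 h 10 min; less 20 min break → 10 h 50 min

10 h 50 min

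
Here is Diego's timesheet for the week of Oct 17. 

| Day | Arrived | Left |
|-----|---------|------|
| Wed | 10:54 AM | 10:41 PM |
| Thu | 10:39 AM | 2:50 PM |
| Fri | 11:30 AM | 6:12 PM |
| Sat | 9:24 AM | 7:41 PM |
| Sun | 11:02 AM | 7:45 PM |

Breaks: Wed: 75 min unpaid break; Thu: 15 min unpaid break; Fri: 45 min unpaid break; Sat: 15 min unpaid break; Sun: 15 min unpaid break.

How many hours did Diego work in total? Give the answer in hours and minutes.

Wed: 10:54 AM–10:41 PM = 11 h 47 min; less 75 min break → 10 h 32 min
Thu: 10:39 AM–2:50 PM = 4 h 11 min; less 15 min break → 3 h 56 min
Fri: 11:30 AM–6:12 PM = 6 h 42 min; less 45 min break → 5 h 57 min
Sat: 9:24 AM–7:41 PM = 10 h 17 min; less 15 min break → 10 h 2 min
Sun: 11:02 AM–7:45 PM = 8 h 43 min; less 15 min break → 8 h 28 min
Total: 10 h 32 min + 3 h 56 min + 5 h 57 min + 10 h 2 min + 8 h 28 min = 38 h 55 min.

38 h 55 min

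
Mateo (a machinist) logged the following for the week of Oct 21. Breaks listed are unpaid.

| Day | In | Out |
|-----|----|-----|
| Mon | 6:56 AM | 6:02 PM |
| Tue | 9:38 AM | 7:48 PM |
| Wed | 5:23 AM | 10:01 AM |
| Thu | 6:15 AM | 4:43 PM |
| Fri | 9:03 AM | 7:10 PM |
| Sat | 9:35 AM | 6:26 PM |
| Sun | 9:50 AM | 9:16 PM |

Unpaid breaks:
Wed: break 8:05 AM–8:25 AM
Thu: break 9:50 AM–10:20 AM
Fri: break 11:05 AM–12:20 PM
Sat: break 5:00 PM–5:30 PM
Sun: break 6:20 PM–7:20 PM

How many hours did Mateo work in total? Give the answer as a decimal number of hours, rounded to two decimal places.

Mon: 6:56 AM–6:02 PM = 11 h 6 min
Tue: 9:38 AM–7:48 PM = 10 h 10 min
Wed: 5:23 AM–10:01 AM = 4 h 38 min; less 20 min break → 4 h 18 min
Thu: 6:15 AM–4:43 PM = 10 h 28 min; less 30 min break → 9 h 58 min
Fri: 9:03 AM–7:10 PM = 10 h 7 min; less 75 min break → 8 h 52 min
Sat: 9:35 AM–6:26 PM = 8 h 51 min; less 30 min break → 8 h 21 min
Sun: 9:50 AM–9:16 PM = 11 h 26 min; less 60 min break → 10 h 26 min
Total: 11 h 6 min + 10 h 10 min + 4 h 18 min + 9 h 58 min + 8 h 52 min + 8 h 21 min + 10 h 26 min = 63 h 11 min.

63.18 hours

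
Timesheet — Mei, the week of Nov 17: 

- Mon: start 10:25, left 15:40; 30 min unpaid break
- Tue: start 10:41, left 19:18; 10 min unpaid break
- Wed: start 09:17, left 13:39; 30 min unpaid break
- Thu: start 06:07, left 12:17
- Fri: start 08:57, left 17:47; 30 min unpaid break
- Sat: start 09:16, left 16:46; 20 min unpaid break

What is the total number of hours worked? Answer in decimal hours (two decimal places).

38.73 hours

Mon: 10:25–15:40 = 5 h 15 min; less 30 min break → 4 h 45 min
Tue: 10:41–19:18 = 8 h 37 min; less 10 min break → 8 h 27 min
Wed: 09:17–13:39 = 4 h 22 min; less 30 min break → 3 h 52 min
Thu: 06:07–12:17 = 6 h 10 min
Fri: 08:57–17:47 = 8 h 50 min; less 30 min break → 8 h 20 min
Sat: 09:16–16:46 = 7 h 30 min; less 20 min break → 7 h 10 min
Total: 4 h 45 min + 8 h 27 min + 3 h 52 min + 6 h 10 min + 8 h 20 min + 7 h 10 min = 38 h 44 min.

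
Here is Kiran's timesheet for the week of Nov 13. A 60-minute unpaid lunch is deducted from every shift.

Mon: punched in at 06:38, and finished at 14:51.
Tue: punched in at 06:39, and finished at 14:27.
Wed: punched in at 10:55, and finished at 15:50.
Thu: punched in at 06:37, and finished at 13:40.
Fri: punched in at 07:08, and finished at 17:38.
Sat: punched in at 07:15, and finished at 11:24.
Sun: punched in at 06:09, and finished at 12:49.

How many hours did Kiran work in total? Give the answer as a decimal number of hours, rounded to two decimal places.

42.30 hours

Mon: 06:38–14:51 = 8 h 13 min; less 60 min break → 7 h 13 min
Tue: 06:39–14:27 = 7 h 48 min; less 60 min break → 6 h 48 min
Wed: 10:55–15:50 = 4 h 55 min; less 60 min break → 3 h 55 min
Thu: 06:37–13:40 = 7 h 3 min; less 60 min break → 6 h 3 min
Fri: 07:08–17:38 = 10 h 30 min; less 60 min break → 9 h 30 min
Sat: 07:15–11:24 = 4 h 9 min; less 60 min break → 3 h 9 min
Sun: 06:09–12:49 = 6 h 40 min; less 60 min break → 5 h 40 min
Total: 7 h 13 min + 6 h 48 min + 3 h 55 min + 6 h 3 min + 9 h 30 min + 3 h 9 min + 5 h 40 min = 42 h 18 min.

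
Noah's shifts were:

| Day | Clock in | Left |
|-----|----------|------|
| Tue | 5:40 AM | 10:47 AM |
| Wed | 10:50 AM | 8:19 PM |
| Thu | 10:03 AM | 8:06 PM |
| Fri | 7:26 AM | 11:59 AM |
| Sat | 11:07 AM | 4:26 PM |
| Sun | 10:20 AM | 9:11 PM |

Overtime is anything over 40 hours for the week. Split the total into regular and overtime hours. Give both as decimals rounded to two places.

Regular 40.00 hours, overtime 5.37 hours

Tue: 5:40 AM–10:47 AM = 5 h 7 min
Wed: 10:50 AM–8:19 PM = 9 h 29 min
Thu: 10:03 AM–8:06 PM = 10 h 3 min
Fri: 7:26 AM–11:59 AM = 4 h 33 min
Sat: 11:07 AM–4:26 PM = 5 h 19 min
Sun: 10:20 AM–9:11 PM = 10 h 51 min
Total worked: 45 h 22 min = 45.37 h.
Threshold 40 h → overtime 5 h 22 min, regular 40 h 0 min.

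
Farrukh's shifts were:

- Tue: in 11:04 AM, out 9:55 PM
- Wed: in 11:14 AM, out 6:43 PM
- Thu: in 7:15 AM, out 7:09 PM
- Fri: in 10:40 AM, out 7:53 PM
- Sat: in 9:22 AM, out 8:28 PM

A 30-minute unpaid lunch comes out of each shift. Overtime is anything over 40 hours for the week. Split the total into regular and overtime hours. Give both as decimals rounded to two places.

Regular 40.00 hours, overtime 8.05 hours

Tue: 11:04 AM–9:55 PM = 10 h 51 min; less 30 min break → 10 h 21 min
Wed: 11:14 AM–6:43 PM = 7 h 29 min; less 30 min break → 6 h 59 min
Thu: 7:15 AM–7:09 PM = 11 h 54 min; less 30 min break → 11 h 24 min
Fri: 10:40 AM–7:53 PM = 9 h 13 min; less 30 min break → 8 h 43 min
Sat: 9:22 AM–8:28 PM = 11 h 6 min; less 30 min break → 10 h 36 min
Total worked: 48 h 3 min = 48.05 h.
Threshold 40 h → overtime 8 h 3 min, regular 40 h 0 min.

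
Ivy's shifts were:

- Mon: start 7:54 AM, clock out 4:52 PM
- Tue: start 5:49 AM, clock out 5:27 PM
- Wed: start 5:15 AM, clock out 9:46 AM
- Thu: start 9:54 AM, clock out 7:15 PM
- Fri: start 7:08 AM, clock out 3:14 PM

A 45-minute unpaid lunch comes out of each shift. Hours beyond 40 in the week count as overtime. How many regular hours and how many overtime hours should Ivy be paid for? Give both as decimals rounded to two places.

Regular 38.82 hours, overtime 0.00 hours

Mon: 7:54 AM–4:52 PM = 8 h 58 min; less 45 min break → 8 h 13 min
Tue: 5:49 AM–5:27 PM = 11 h 38 min; less 45 min break → 10 h 53 min
Wed: 5:15 AM–9:46 AM = 4 h 31 min; less 45 min break → 3 h 46 min
Thu: 9:54 AM–7:15 PM = 9 h 21 min; less 45 min break → 8 h 36 min
Fri: 7:08 AM–3:14 PM = 8 h 6 min; less 45 min break → 7 h 21 min
Total worked: 38 h 49 min = 38.82 h.
Threshold 40 h → overtime 0 h 0 min, regular 38 h 49 min.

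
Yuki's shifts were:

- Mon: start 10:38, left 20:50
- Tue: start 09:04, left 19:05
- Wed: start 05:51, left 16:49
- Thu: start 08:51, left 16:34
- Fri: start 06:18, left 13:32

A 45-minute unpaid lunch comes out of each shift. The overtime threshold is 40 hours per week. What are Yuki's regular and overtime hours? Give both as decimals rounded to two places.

Mon: 10:38–20:50 = 10 h 12 min; less 45 min break → 9 h 27 min
Tue: 09:04–19:05 = 10 h 1 min; less 45 min break → 9 h 16 min
Wed: 05:51–16:49 = 10 h 58 min; less 45 min break → 10 h 13 min
Thu: 08:51–16:34 = 7 h 43 min; less 45 min break → 6 h 58 min
Fri: 06:18–13:32 = 7 h 14 min; less 45 min break → 6 h 29 min
Total worked: 42 h 23 min = 42.38 h.
Threshold 40 h → overtime 2 h 23 min, regular 40 h 0 min.

Regular 40.00 hours, overtime 2.38 hours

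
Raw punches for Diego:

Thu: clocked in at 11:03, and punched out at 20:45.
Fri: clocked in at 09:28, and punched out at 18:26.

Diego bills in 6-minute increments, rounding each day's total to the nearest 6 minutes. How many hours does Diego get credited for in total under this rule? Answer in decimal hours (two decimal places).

Thu: 11:03–20:45 = 9 h 42 min → rounds to 9 h 42 min
Fri: 09:28–18:26 = 8 h 58 min → rounds to 9 h 0 min
Total credited: 18 h 42 min.

18.70 hours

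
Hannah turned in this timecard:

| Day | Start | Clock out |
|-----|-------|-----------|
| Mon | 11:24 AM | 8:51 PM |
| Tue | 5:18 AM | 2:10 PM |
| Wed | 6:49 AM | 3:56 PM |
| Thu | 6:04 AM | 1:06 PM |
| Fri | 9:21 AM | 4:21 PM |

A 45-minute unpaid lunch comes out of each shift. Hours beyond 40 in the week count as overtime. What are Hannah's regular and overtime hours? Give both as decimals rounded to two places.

Mon: 11:24 AM–8:51 PM = 9 h 27 min; less 45 min break → 8 h 42 min
Tue: 5:18 AM–2:10 PM = 8 h 52 min; less 45 min break → 8 h 7 min
Wed: 6:49 AM–3:56 PM = 9 h 7 min; less 45 min break → 8 h 22 min
Thu: 6:04 AM–1:06 PM = 7 h 2 min; less 45 min break → 6 h 17 min
Fri: 9:21 AM–4:21 PM = 7 h 0 min; less 45 min break → 6 h 15 min
Total worked: 37 h 43 min = 37.72 h.
Threshold 40 h → overtime 0 h 0 min, regular 37 h 43 min.

Regular 37.72 hours, overtime 0.00 hours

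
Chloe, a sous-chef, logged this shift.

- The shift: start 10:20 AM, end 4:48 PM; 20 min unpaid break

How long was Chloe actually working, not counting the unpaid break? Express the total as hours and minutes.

The shift: 10:20 AM–4:48 PM = 6 h 28 min; less 20 min break → 6 h 8 min

6 h 8 min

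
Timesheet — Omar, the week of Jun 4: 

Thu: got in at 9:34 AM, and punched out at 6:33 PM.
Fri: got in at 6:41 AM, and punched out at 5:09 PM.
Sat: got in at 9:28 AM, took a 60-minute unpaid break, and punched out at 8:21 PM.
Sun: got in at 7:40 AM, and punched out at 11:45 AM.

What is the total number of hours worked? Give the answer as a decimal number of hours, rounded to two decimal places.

Thu: 9:34 AM–6:33 PM = 8 h 59 min
Fri: 6:41 AM–5:09 PM = 10 h 28 min
Sat: 9:28 AM–8:21 PM = 10 h 53 min; less 60 min break → 9 h 53 min
Sun: 7:40 AM–11:45 AM = 4 h 5 min
Total: 8 h 59 min + 10 h 28 min + 9 h 53 min + 4 h 5 min = 33 h 25 min.

33.42 hours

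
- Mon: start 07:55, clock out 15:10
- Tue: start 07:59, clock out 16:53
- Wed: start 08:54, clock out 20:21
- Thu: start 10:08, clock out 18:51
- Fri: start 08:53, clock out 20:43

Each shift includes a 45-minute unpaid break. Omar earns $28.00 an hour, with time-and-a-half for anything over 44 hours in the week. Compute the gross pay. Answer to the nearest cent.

$1248.80

Mon: 07:55–15:10 = 7 h 15 min; less 45 min break → 6 h 30 min
Tue: 07:59–16:53 = 8 h 54 min; less 45 min break → 8 h 9 min
Wed: 08:54–20:21 = 11 h 27 min; less 45 min break → 10 h 42 min
Thu: 10:08–18:51 = 8 h 43 min; less 45 min break → 7 h 58 min
Fri: 08:53–20:43 = 11 h 50 min; less 45 min break → 11 h 5 min
Total worked: 44 h 24 min = 2664 min.
Regular 44 h 0 min = 2640 min at $28.00/h; overtime 0 h 24 min = 24 min at $42.00/h.
Pay = (2640 × $28.00 + 24 × $42.00) ÷ 60 = $1248.80.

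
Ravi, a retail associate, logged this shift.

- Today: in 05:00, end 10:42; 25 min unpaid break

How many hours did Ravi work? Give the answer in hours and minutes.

Today: 05:00–10:42 = 5 h 42 min; less 25 min break → 5 h 17 min

5 h 17 min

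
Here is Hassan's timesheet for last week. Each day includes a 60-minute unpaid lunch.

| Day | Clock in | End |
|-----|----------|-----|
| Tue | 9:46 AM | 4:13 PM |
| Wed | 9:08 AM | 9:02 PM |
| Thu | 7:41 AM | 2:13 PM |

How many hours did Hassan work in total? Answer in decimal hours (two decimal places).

Tue: 9:46 AM–4:13 PM = 6 h 27 min; less 60 min break → 5 h 27 min
Wed: 9:08 AM–9:02 PM = 11 h 54 min; less 60 min break → 10 h 54 min
Thu: 7:41 AM–2:13 PM = 6 h 32 min; less 60 min break → 5 h 32 min
Total: 5 h 27 min + 10 h 54 min + 5 h 32 min = 21 h 53 min.

21.88 hours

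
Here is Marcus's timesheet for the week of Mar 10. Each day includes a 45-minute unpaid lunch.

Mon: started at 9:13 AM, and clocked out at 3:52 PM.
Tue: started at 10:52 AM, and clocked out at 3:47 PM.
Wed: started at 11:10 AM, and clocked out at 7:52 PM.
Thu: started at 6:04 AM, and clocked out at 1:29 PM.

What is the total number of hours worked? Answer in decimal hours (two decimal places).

Mon: 9:13 AM–3:52 PM = 6 h 39 min; less 45 min break → 5 h 54 min
Tue: 10:52 AM–3:47 PM = 4 h 55 min; less 45 min break → 4 h 10 min
Wed: 11:10 AM–7:52 PM = 8 h 42 min; less 45 min break → 7 h 57 min
Thu: 6:04 AM–1:29 PM = 7 h 25 min; less 45 min break → 6 h 40 min
Total: 5 h 54 min + 4 h 10 min + 7 h 57 min + 6 h 40 min = 24 h 41 min.

24.68 hours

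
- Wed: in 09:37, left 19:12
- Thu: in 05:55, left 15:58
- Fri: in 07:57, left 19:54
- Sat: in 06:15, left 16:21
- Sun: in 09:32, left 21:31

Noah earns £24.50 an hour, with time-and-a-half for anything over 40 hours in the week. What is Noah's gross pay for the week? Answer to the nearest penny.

£1482.25

Wed: 09:37–19:12 = 9 h 35 min
Thu: 05:55–15:58 = 10 h 3 min
Fri: 07:57–19:54 = 11 h 57 min
Sat: 06:15–16:21 = 10 h 6 min
Sun: 09:32–21:31 = 11 h 59 min
Total worked: 53 h 40 min = 3220 min.
Regular 40 h 0 min = 2400 min at £24.50/h; overtime 13 h 40 min = 820 min at £36.75/h.
Pay = (2400 × £24.50 + 820 × £36.75) ÷ 60 = £1482.25.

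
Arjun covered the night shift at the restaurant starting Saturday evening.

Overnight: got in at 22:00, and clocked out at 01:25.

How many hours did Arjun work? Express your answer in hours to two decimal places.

3.42 hours

Overnight: 22:00 → midnight = 2 h 0 min; midnight → 01:25 = 1 h 25 min; span 3 h 25 min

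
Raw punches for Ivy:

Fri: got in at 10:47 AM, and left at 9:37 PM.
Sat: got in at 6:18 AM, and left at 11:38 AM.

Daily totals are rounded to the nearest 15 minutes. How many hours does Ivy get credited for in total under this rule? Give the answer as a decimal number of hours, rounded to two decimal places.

16.00 hours

Fri: 10:47 AM–9:37 PM = 10 h 50 min → rounds to 10 h 45 min
Sat: 6:18 AM–11:38 AM = 5 h 20 min → rounds to 5 h 15 min
Total credited: 16 h 0 min.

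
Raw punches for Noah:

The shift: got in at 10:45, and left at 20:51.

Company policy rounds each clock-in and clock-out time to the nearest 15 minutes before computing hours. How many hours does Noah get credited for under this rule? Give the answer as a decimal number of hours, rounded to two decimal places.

10.00 hours

The shift: in 10:45→10:45, out 20:51→20:45; 10 h 0 min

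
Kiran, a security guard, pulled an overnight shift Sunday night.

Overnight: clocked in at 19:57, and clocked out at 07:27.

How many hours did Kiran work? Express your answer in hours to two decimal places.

Overnight: 19:57 → midnight = 4 h 3 min; midnight → 07:27 = 7 h 27 min; span 11 h 30 min

11.50 hours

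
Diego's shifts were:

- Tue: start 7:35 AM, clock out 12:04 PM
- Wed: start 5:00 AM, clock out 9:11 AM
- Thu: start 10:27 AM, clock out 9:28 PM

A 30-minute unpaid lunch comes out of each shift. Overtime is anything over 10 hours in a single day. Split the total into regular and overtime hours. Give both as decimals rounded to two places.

Regular 17.67 hours, overtime 0.52 hours

Tue: 7:35 AM–12:04 PM = 4 h 29 min; less 30 min break → 3 h 59 min
Wed: 5:00 AM–9:11 AM = 4 h 11 min; less 30 min break → 3 h 41 min
Thu: 10:27 AM–9:28 PM = 11 h 1 min; less 30 min break → 10 h 31 min
Tue reg 3 h 59 min / OT 0 h 0 min; Wed reg 3 h 41 min / OT 0 h 0 min; Thu reg 10 h 0 min / OT 0 h 31 min.
Totals: regular 17 h 40 min, overtime 0 h 31 min.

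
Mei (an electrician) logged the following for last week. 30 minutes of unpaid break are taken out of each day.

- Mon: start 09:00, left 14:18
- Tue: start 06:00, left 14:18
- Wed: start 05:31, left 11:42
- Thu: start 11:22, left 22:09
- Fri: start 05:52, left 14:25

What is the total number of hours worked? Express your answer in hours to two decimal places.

Mon: 09:00–14:18 = 5 h 18 min; less 30 min break → 4 h 48 min
Tue: 06:00–14:18 = 8 h 18 min; less 30 min break → 7 h 48 min
Wed: 05:31–11:42 = 6 h 11 min; less 30 min break → 5 h 41 min
Thu: 11:22–22:09 = 10 h 47 min; less 30 min break → 10 h 17 min
Fri: 05:52–14:25 = 8 h 33 min; less 30 min break → 8 h 3 min
Total: 4 h 48 min + 7 h 48 min + 5 h 41 min + 10 h 17 min + 8 h 3 min = 36 h 37 min.

36.62 hours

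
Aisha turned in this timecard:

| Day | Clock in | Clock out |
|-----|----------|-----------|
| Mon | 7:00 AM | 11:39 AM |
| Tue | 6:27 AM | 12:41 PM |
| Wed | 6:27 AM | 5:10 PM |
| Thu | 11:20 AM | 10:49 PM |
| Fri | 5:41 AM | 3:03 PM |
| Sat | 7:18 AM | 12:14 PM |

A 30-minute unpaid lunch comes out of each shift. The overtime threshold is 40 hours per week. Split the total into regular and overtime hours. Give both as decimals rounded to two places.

Regular 40.00 hours, overtime 4.38 hours

Mon: 7:00 AM–11:39 AM = 4 h 39 min; less 30 min break → 4 h 9 min
Tue: 6:27 AM–12:41 PM = 6 h 14 min; less 30 min break → 5 h 44 min
Wed: 6:27 AM–5:10 PM = 10 h 43 min; less 30 min break → 10 h 13 min
Thu: 11:20 AM–10:49 PM = 11 h 29 min; less 30 min break → 10 h 59 min
Fri: 5:41 AM–3:03 PM = 9 h 22 min; less 30 min break → 8 h 52 min
Sat: 7:18 AM–12:14 PM = 4 h 56 min; less 30 min break → 4 h 26 min
Total worked: 44 h 23 min = 44.38 h.
Threshold 40 h → overtime 4 h 23 min, regular 40 h 0 min.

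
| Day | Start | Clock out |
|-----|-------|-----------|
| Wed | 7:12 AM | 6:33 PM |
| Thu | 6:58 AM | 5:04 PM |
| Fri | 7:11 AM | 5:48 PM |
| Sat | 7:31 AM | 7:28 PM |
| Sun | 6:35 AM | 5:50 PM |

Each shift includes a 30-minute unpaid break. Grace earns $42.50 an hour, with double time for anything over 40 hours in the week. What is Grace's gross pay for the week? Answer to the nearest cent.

Wed: 7:12 AM–6:33 PM = 11 h 21 min; less 30 min break → 10 h 51 min
Thu: 6:58 AM–5:04 PM = 10 h 6 min; less 30 min break → 9 h 36 min
Fri: 7:11 AM–5:48 PM = 10 h 37 min; less 30 min break → 10 h 7 min
Sat: 7:31 AM–7:28 PM = 11 h 57 min; less 30 min break → 11 h 27 min
Sun: 6:35 AM–5:50 PM = 11 h 15 min; less 30 min break → 10 h 45 min
Total worked: 52 h 46 min = 3166 min.
Regular 40 h 0 min = 2400 min at $42.50/h; overtime 12 h 46 min = 766 min at $85.00/h.
Pay = (2400 × $42.50 + 766 × $85.00) ÷ 60 = $2785.17.

$2785.17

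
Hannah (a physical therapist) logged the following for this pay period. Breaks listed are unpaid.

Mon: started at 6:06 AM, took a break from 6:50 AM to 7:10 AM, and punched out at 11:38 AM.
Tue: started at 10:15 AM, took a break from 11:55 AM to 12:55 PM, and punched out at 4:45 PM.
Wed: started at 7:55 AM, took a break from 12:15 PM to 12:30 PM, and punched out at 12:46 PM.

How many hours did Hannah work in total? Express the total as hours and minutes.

15 h 18 min

Mon: 6:06 AM–11:38 AM = 5 h 32 min; less 20 min break → 5 h 12 min
Tue: 10:15 AM–4:45 PM = 6 h 30 min; less 60 min break → 5 h 30 min
Wed: 7:55 AM–12:46 PM = 4 h 51 min; less 15 min break → 4 h 36 min
Total: 5 h 12 min + 5 h 30 min + 4 h 36 min = 15 h 18 min.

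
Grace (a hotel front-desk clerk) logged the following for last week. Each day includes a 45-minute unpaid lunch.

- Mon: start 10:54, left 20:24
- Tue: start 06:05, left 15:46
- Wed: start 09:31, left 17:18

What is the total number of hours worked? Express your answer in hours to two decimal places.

Mon: 10:54–20:24 = 9 h 30 min; less 45 min break → 8 h 45 min
Tue: 06:05–15:46 = 9 h 41 min; less 45 min break → 8 h 56 min
Wed: 09:31–17:18 = 7 h 47 min; less 45 min break → 7 h 2 min
Total: 8 h 45 min + 8 h 56 min + 7 h 2 min = 24 h 43 min.

24.72 hours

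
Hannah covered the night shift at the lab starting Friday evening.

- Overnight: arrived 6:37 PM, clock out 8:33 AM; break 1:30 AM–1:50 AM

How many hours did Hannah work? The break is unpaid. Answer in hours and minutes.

13 h 36 min

Overnight: 6:37 PM → midnight = 5 h 23 min; midnight → 8:33 AM = 8 h 33 min; span 13 h 56 min; less 20 min break → 13 h 36 min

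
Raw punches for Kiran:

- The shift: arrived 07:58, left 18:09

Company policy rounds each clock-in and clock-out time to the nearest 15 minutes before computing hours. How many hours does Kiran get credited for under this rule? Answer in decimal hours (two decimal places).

10.25 hours

The shift: in 07:58→08:00, out 18:09→18:15; 10 h 15 min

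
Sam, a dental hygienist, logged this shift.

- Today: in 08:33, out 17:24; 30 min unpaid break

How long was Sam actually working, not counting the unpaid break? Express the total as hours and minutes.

Today: 08:33–17:24 = 8 h 51 min; less 30 min break → 8 h 21 min

8 h 21 min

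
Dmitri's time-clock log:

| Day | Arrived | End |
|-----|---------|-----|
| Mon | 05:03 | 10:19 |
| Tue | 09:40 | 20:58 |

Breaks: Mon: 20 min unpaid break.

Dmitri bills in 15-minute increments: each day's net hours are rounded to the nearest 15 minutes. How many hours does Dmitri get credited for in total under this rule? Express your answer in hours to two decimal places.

16.25 hours

Mon: 05:03–10:19 = 5 h 16 min − 20 min = 4 h 56 min → rounds to 5 h 0 min
Tue: 09:40–20:58 = 11 h 18 min → rounds to 11 h 15 min
Total credited: 16 h 15 min.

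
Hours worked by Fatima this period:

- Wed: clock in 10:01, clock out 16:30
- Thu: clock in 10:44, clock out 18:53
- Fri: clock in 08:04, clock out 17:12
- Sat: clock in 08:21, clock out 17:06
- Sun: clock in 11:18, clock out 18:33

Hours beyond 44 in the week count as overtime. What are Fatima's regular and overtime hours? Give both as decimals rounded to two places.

Wed: 10:01–16:30 = 6 h 29 min
Thu: 10:44–18:53 = 8 h 9 min
Fri: 08:04–17:12 = 9 h 8 min
Sat: 08:21–17:06 = 8 h 45 min
Sun: 11:18–18:33 = 7 h 15 min
Total worked: 39 h 46 min = 39.77 h.
Threshold 44 h → overtime 0 h 0 min, regular 39 h 46 min.

Regular 39.77 hours, overtime 0.00 hours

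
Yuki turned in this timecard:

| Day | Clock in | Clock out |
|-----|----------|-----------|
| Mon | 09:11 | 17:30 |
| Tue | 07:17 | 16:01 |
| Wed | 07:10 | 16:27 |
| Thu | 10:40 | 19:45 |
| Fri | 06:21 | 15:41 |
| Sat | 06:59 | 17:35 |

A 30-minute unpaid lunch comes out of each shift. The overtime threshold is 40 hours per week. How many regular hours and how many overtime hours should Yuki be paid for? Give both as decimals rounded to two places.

Mon: 09:11–17:30 = 8 h 19 min; less 30 min break → 7 h 49 min
Tue: 07:17–16:01 = 8 h 44 min; less 30 min break → 8 h 14 min
Wed: 07:10–16:27 = 9 h 17 min; less 30 min break → 8 h 47 min
Thu: 10:40–19:45 = 9 h 5 min; less 30 min break → 8 h 35 min
Fri: 06:21–15:41 = 9 h 20 min; less 30 min break → 8 h 50 min
Sat: 06:59–17:35 = 10 h 36 min; less 30 min break → 10 h 6 min
Total worked: 52 h 21 min = 52.35 h.
Threshold 40 h → overtime 12 h 21 min, regular 40 h 0 min.

Regular 40.00 hours, overtime 12.35 hours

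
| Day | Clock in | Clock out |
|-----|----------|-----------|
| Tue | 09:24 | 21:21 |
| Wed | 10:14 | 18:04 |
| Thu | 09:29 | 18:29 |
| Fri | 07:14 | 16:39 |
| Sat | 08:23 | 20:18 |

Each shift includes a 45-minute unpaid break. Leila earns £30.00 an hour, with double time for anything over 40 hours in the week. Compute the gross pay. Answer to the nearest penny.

£1582.00

Tue: 09:24–21:21 = 11 h 57 min; less 45 min break → 11 h 12 min
Wed: 10:14–18:04 = 7 h 50 min; less 45 min break → 7 h 5 min
Thu: 09:29–18:29 = 9 h 0 min; less 45 min break → 8 h 15 min
Fri: 07:14–16:39 = 9 h 25 min; less 45 min break → 8 h 40 min
Sat: 08:23–20:18 = 11 h 55 min; less 45 min break → 11 h 10 min
Total worked: 46 h 22 min = 2782 min.
Regular 40 h 0 min = 2400 min at £30.00/h; overtime 6 h 22 min = 382 min at £60.00/h.
Pay = (2400 × £30.00 + 382 × £60.00) ÷ 60 = £1582.00.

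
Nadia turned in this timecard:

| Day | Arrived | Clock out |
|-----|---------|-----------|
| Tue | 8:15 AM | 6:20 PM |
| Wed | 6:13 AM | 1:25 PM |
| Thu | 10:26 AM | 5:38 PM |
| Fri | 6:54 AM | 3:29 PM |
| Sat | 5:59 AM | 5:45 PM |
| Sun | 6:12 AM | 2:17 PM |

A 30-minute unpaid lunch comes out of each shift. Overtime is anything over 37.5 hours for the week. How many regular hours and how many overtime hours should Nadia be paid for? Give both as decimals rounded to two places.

Regular 37.50 hours, overtime 12.42 hours

Tue: 8:15 AM–6:20 PM = 10 h 5 min; less 30 min break → 9 h 35 min
Wed: 6:13 AM–1:25 PM = 7 h 12 min; less 30 min break → 6 h 42 min
Thu: 10:26 AM–5:38 PM = 7 h 12 min; less 30 min break → 6 h 42 min
Fri: 6:54 AM–3:29 PM = 8 h 35 min; less 30 min break → 8 h 5 min
Sat: 5:59 AM–5:45 PM = 11 h 46 min; less 30 min break → 11 h 16 min
Sun: 6:12 AM–2:17 PM = 8 h 5 min; less 30 min break → 7 h 35 min
Total worked: 49 h 55 min = 49.92 h.
Threshold 37.5 h → overtime 12 h 25 min, regular 37 h 30 min.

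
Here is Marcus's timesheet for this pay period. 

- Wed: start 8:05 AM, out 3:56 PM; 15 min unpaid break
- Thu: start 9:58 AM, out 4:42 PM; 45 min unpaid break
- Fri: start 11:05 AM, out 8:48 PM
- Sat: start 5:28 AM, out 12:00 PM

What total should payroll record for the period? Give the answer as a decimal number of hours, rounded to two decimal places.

29.83 hours

Wed: 8:05 AM–3:56 PM = 7 h 51 min; less 15 min break → 7 h 36 min
Thu: 9:58 AM–4:42 PM = 6 h 44 min; less 45 min break → 5 h 59 min
Fri: 11:05 AM–8:48 PM = 9 h 43 min
Sat: 5:28 AM–12:00 PM = 6 h 32 min
Total: 7 h 36 min + 5 h 59 min + 9 h 43 min + 6 h 32 min = 29 h 50 min.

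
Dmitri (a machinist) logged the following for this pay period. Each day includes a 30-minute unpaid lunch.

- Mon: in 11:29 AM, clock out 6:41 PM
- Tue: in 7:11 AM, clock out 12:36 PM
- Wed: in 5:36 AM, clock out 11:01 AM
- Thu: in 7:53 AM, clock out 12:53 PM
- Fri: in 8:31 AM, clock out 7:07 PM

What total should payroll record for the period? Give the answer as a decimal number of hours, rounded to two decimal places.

Mon: 11:29 AM–6:41 PM = 7 h 12 min; less 30 min break → 6 h 42 min
Tue: 7:11 AM–12:36 PM = 5 h 25 min; less 30 min break → 4 h 55 min
Wed: 5:36 AM–11:01 AM = 5 h 25 min; less 30 min break → 4 h 55 min
Thu: 7:53 AM–12:53 PM = 5 h 0 min; less 30 min break → 4 h 30 min
Fri: 8:31 AM–7:07 PM = 10 h 36 min; less 30 min break → 10 h 6 min
Total: 6 h 42 min + 4 h 55 min + 4 h 55 min + 4 h 30 min + 10 h 6 min = 31 h 8 min.

31.13 hours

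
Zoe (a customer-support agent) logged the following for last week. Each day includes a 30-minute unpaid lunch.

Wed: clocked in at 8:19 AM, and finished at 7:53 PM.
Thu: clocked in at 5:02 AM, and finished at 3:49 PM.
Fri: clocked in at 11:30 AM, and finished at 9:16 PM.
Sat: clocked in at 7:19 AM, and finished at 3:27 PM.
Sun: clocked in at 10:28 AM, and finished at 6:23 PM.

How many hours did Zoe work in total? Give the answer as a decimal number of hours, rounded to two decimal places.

Wed: 8:19 AM–7:53 PM = 11 h 34 min; less 30 min break → 11 h 4 min
Thu: 5:02 AM–3:49 PM = 10 h 47 min; less 30 min break → 10 h 17 min
Fri: 11:30 AM–9:16 PM = 9 h 46 min; less 30 min break → 9 h 16 min
Sat: 7:19 AM–3:27 PM = 8 h 8 min; less 30 min break → 7 h 38 min
Sun: 10:28 AM–6:23 PM = 7 h 55 min; less 30 min break → 7 h 25 min
Total: 11 h 4 min + 10 h 17 min + 9 h 16 min + 7 h 38 min + 7 h 25 min = 45 h 40 min.

45.67 hours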